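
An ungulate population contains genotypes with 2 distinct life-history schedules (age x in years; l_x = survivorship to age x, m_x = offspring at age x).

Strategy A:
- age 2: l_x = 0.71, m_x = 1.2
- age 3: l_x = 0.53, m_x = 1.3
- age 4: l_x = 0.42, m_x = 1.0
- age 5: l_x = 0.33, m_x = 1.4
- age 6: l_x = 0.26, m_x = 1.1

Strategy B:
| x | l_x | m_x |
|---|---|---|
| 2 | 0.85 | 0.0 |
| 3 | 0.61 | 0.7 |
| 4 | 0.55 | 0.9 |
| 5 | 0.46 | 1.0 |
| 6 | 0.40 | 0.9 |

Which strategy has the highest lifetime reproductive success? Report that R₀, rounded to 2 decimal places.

2.71

Strategy A: R₀ = 0.71×1.2 + 0.53×1.3 + 0.42×1.0 + 0.33×1.4 + 0.26×1.1 = 2.7090
Strategy B: R₀ = 0.85×0.0 + 0.61×0.7 + 0.55×0.9 + 0.46×1.0 + 0.40×0.9 = 1.7420
Highest R₀: strategy A with 2.7090.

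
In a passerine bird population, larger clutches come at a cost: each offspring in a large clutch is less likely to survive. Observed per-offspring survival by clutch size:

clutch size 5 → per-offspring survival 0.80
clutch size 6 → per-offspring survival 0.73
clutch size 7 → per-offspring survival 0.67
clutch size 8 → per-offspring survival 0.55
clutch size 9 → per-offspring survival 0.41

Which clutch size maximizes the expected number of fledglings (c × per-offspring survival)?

Expected fledglings = c × s(c):
  c=5: 5 × 0.80 = 4.000
  c=6: 6 × 0.73 = 4.380
  c=7: 7 × 0.67 = 4.690
  c=8: 8 × 0.55 = 4.400
  c=9: 9 × 0.41 = 3.690
Maximum at c = 7 (4.690 fledglings).

7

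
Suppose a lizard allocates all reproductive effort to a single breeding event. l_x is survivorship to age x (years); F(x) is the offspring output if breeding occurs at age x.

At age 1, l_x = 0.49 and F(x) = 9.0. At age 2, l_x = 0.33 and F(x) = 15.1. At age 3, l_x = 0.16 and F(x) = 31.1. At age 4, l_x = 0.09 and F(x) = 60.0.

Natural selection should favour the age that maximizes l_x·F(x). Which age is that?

4

Expected offspring if breeding at age x = l_x × F(x):
  age 1: 0.49 × 9.0 = 4.410
  age 2: 0.33 × 15.1 = 4.983
  age 3: 0.16 × 31.1 = 4.976
  age 4: 0.09 × 60.0 = 5.400
Maximum at age 4 (5.400).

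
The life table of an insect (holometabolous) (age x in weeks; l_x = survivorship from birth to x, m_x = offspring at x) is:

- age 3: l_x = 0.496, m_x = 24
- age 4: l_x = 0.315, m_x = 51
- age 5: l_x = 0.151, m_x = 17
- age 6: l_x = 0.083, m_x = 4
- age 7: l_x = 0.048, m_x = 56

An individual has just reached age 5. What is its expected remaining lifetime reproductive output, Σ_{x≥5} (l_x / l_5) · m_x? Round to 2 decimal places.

37.00

l_5 = 0.151. Conditional survival from age 5 to x is l_x / l_5.
  x=5: (0.151/0.151) × 17 = 17.0000
  x=6: (0.083/0.151) × 4 = 2.1987
  x=7: (0.048/0.151) × 56 = 17.8013
Sum = 17.0000 + 2.1987 + 17.8013 = 37.0000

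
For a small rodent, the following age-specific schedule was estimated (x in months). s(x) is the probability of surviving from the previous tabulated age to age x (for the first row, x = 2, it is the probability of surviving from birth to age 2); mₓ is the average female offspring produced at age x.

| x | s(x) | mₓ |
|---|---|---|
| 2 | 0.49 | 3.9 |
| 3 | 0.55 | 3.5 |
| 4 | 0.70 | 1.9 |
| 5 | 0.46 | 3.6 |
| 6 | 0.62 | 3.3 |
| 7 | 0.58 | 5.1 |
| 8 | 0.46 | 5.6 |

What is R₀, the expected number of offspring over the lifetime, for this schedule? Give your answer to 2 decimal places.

Survivorship from birth: l_x = s_2·s_3·…·s_x.
  l_2 = 0.49000
  l_3 = 0.26950
  l_4 = 0.18865
  l_5 = 0.08678
  l_6 = 0.05380
  l_7 = 0.03121
  l_8 = 0.01435
R₀ = Σ l_x mₓ:
  age 2: 0.49000 × 3.9 = 1.9110
  age 3: 0.26950 × 3.5 = 0.9433
  age 4: 0.18865 × 1.9 = 0.3584
  age 5: 0.08678 × 3.6 = 0.3124
  age 6: 0.05380 × 3.3 = 0.1775
  age 7: 0.03121 × 5.1 = 0.1592
  age 8: 0.01435 × 5.6 = 0.0804
R₀ = 1.9110 + 0.9433 + 0.3584 + 0.3124 + 0.1775 + 0.1592 + 0.0804 = 3.9422

3.94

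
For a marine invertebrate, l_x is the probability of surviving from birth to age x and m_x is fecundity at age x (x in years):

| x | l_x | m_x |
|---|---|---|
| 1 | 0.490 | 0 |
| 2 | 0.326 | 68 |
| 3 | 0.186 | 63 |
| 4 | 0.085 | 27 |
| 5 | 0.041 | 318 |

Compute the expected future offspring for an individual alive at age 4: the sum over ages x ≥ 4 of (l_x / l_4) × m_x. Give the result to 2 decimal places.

180.39

l_4 = 0.085. Conditional survival from age 4 to x is l_x / l_4.
  x=4: (0.085/0.085) × 27 = 27.0000
  x=5: (0.041/0.085) × 318 = 153.3882
Sum = 27.0000 + 153.3882 = 180.3882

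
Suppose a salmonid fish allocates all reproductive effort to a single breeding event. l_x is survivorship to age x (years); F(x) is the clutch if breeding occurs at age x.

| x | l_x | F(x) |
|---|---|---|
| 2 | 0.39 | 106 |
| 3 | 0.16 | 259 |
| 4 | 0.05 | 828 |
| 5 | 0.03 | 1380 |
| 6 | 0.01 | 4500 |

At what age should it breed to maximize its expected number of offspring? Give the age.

6

Expected offspring if breeding at age x = l_x × F(x):
  age 2: 0.39 × 106 = 41.340
  age 3: 0.16 × 259 = 41.440
  age 4: 0.05 × 828 = 41.400
  age 5: 0.03 × 1380 = 41.400
  age 6: 0.01 × 4500 = 45.000
Maximum at age 6 (45.000).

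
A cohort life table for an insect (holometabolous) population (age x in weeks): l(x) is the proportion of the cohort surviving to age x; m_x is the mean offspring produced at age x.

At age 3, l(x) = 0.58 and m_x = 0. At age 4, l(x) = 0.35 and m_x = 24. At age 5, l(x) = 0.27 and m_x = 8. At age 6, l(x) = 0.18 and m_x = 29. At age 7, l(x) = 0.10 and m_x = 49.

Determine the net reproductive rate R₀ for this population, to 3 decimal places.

20.680

R₀ = Σ l(x) m_x:
  age 3: 0.58 × 0 = 0.0000
  age 4: 0.35 × 24 = 8.4000
  age 5: 0.27 × 8 = 2.1600
  age 6: 0.18 × 29 = 5.2200
  age 7: 0.10 × 49 = 4.9000
R₀ = 0.0000 + 8.4000 + 2.1600 + 5.2200 + 4.9000 = 20.6800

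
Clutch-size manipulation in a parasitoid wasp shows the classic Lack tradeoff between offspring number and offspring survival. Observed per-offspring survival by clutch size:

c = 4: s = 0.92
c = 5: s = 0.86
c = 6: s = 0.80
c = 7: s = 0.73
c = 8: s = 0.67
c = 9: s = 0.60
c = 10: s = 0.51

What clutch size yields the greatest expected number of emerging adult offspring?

Expected emerging adult offspring = c × s(c):
  c=4: 4 × 0.92 = 3.680
  c=5: 5 × 0.86 = 4.300
  c=6: 6 × 0.80 = 4.800
  c=7: 7 × 0.73 = 5.110
  c=8: 8 × 0.67 = 5.360
  c=9: 9 × 0.60 = 5.400
  c=10: 10 × 0.51 = 5.100
Maximum at c = 9 (5.400 emerging adult offspring).

9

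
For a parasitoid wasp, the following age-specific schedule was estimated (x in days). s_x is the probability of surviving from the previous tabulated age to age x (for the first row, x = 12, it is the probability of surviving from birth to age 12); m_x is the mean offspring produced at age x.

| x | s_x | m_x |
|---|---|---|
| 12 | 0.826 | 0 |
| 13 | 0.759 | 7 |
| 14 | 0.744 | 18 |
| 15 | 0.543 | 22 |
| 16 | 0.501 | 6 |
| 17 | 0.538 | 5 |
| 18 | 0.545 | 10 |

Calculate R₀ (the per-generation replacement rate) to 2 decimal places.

19.83

Survivorship from birth: l_x = s_12·s_13·…·s_x.
  l_12 = 0.82600
  l_13 = 0.62693
  l_14 = 0.46644
  l_15 = 0.25328
  l_16 = 0.12689
  l_17 = 0.06827
  l_18 = 0.03721
R₀ = Σ l_x m_x:
  age 12: 0.82600 × 0 = 0.0000
  age 13: 0.62693 × 7 = 4.3885
  age 14: 0.46644 × 18 = 8.3959
  age 15: 0.25328 × 22 = 5.5722
  age 16: 0.12689 × 6 = 0.7613
  age 17: 0.06827 × 5 = 0.3413
  age 18: 0.03721 × 10 = 0.3721
R₀ = 0.0000 + 4.3885 + 8.3959 + 5.5722 + 0.7613 + 0.3413 + 0.3721 = 19.8314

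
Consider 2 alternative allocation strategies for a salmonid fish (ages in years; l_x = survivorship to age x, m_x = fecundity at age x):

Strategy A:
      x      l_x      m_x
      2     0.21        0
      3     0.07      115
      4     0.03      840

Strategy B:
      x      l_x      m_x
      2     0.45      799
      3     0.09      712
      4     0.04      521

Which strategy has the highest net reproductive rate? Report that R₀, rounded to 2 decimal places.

Strategy A: R₀ = 0.21×0 + 0.07×115 + 0.03×840 = 33.2500
Strategy B: R₀ = 0.45×799 + 0.09×712 + 0.04×521 = 444.4700
Highest R₀: strategy B with 444.4700.

444.47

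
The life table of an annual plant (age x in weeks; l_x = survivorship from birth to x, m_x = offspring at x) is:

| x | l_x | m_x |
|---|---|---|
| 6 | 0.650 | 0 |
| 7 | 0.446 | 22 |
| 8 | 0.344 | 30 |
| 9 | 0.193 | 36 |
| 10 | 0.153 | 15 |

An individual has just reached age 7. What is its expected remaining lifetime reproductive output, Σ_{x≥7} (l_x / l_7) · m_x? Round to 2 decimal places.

l_7 = 0.446. Conditional survival from age 7 to x is l_x / l_7.
  x=7: (0.446/0.446) × 22 = 22.0000
  x=8: (0.344/0.446) × 30 = 23.1390
  x=9: (0.193/0.446) × 36 = 15.5785
  x=10: (0.153/0.446) × 15 = 5.1457
Sum = 22.0000 + 23.1390 + 15.5785 + 5.1457 = 65.8632

65.86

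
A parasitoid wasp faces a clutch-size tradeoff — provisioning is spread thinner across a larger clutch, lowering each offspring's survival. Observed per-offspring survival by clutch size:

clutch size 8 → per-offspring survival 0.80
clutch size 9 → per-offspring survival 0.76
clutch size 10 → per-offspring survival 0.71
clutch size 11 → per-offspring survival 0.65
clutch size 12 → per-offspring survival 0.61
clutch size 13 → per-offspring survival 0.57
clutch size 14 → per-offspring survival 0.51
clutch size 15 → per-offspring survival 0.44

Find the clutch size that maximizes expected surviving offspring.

Expected surviving offspring = c × s(c):
  c=8: 8 × 0.80 = 6.400
  c=9: 9 × 0.76 = 6.840
  c=10: 10 × 0.71 = 7.100
  c=11: 11 × 0.65 = 7.150
  c=12: 12 × 0.61 = 7.320
  c=13: 13 × 0.57 = 7.410
  c=14: 14 × 0.51 = 7.140
  c=15: 15 × 0.44 = 6.600
Maximum at c = 13 (7.410 surviving offspring).

13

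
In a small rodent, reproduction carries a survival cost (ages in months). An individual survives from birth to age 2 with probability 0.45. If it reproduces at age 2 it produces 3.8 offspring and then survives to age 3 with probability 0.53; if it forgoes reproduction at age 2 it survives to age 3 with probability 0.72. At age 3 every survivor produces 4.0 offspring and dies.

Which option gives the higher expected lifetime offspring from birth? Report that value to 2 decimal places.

2.66

breed at age 2: R₀ = 0.45 × (3.8 + 0.53 × 4.0) = 0.45 × 5.9200 = 2.6640
delay to age 3: R₀ = 0.45 × (0.72 × 4.0) = 0.45 × 2.8800 = 1.2960
Higher: breed at age 2 (2.6640).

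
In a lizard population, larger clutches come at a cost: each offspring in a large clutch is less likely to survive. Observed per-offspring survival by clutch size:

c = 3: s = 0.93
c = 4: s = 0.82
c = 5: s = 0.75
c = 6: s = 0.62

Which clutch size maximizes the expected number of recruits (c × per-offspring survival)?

Expected recruits = c × s(c):
  c=3: 3 × 0.93 = 2.790
  c=4: 4 × 0.82 = 3.280
  c=5: 5 × 0.75 = 3.750
  c=6: 6 × 0.62 = 3.720
Maximum at c = 5 (3.750 recruits).

5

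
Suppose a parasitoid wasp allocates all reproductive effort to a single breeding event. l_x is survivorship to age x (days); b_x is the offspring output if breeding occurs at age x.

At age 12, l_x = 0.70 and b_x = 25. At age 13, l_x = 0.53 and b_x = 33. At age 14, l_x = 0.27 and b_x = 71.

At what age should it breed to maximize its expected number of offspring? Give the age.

Expected offspring if breeding at age x = l_x × b_x:
  age 12: 0.70 × 25 = 17.500
  age 13: 0.53 × 33 = 17.490
  age 14: 0.27 × 71 = 19.170
Maximum at age 14 (19.170).

14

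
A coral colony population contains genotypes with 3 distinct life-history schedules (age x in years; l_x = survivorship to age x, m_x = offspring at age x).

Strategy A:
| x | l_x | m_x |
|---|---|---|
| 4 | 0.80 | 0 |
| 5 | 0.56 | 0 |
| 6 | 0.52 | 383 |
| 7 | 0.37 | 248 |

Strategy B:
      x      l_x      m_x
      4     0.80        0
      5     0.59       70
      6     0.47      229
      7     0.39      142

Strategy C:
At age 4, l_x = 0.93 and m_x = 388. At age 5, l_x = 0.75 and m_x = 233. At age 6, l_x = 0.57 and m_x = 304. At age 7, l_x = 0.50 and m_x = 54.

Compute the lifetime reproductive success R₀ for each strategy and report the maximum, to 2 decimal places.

Strategy A: R₀ = 0.80×0 + 0.56×0 + 0.52×383 + 0.37×248 = 290.9200
Strategy B: R₀ = 0.80×0 + 0.59×70 + 0.47×229 + 0.39×142 = 204.3100
Strategy C: R₀ = 0.93×388 + 0.75×233 + 0.57×304 + 0.50×54 = 735.8700
Highest R₀: strategy C with 735.8700.

735.87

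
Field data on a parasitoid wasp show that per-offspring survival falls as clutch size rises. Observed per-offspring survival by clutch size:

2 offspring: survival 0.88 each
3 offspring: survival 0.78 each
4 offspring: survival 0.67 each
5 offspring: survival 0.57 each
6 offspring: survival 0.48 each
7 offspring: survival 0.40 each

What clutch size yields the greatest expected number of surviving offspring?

Expected surviving offspring = c × s(c):
  c=2: 2 × 0.88 = 1.760
  c=3: 3 × 0.78 = 2.340
  c=4: 4 × 0.67 = 2.680
  c=5: 5 × 0.57 = 2.850
  c=6: 6 × 0.48 = 2.880
  c=7: 7 × 0.40 = 2.800
Maximum at c = 6 (2.880 surviving offspring).

6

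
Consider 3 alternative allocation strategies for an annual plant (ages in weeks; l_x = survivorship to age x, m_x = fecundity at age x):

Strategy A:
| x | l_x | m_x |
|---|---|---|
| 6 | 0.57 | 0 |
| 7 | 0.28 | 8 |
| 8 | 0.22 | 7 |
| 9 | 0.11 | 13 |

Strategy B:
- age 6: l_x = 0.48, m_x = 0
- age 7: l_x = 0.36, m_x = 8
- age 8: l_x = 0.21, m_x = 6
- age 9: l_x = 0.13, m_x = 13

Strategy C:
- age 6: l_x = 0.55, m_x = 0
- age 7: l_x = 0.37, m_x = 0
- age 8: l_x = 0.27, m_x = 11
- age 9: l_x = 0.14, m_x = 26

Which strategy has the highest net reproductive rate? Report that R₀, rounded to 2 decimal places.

6.61

Strategy A: R₀ = 0.57×0 + 0.28×8 + 0.22×7 + 0.11×13 = 5.2100
Strategy B: R₀ = 0.48×0 + 0.36×8 + 0.21×6 + 0.13×13 = 5.8300
Strategy C: R₀ = 0.55×0 + 0.37×0 + 0.27×11 + 0.14×26 = 6.6100
Highest R₀: strategy C with 6.6100.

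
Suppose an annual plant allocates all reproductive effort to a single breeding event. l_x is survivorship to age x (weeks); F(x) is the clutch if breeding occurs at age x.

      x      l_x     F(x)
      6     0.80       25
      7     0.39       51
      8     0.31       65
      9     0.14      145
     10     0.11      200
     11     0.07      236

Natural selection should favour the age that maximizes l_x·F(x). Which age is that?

Expected offspring if breeding at age x = l_x × F(x):
  age 6: 0.80 × 25 = 20.000
  age 7: 0.39 × 51 = 19.890
  age 8: 0.31 × 65 = 20.150
  age 9: 0.14 × 145 = 20.300
  age 10: 0.11 × 200 = 22.000
  age 11: 0.07 × 236 = 16.520
Maximum at age 10 (22.000).

10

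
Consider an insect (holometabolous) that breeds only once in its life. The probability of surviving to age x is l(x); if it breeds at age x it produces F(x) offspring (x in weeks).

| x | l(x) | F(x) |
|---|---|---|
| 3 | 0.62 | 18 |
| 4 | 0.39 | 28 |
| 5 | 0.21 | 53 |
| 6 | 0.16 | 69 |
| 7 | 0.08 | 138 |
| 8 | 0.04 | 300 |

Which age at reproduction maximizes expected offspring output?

Expected offspring if breeding at age x = l(x) × F(x):
  age 3: 0.62 × 18 = 11.160
  age 4: 0.39 × 28 = 10.920
  age 5: 0.21 × 53 = 11.130
  age 6: 0.16 × 69 = 11.040
  age 7: 0.08 × 138 = 11.040
  age 8: 0.04 × 300 = 12.000
Maximum at age 8 (12.000).

8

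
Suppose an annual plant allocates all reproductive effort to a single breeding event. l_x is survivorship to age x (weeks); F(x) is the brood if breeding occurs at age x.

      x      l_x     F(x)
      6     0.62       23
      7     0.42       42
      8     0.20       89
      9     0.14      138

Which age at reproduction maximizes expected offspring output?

Expected offspring if breeding at age x = l_x × F(x):
  age 6: 0.62 × 23 = 14.260
  age 7: 0.42 × 42 = 17.640
  age 8: 0.20 × 89 = 17.800
  age 9: 0.14 × 138 = 19.320
Maximum at age 9 (19.320).

9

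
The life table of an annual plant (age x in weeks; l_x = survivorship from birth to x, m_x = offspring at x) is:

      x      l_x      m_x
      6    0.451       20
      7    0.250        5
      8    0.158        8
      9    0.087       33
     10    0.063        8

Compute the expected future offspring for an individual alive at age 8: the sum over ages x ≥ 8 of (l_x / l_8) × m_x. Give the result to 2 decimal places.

l_8 = 0.158. Conditional survival from age 8 to x is l_x / l_8.
  x=8: (0.158/0.158) × 8 = 8.0000
  x=9: (0.087/0.158) × 33 = 18.1709
  x=10: (0.063/0.158) × 8 = 3.1899
Sum = 8.0000 + 18.1709 + 3.1899 = 29.3608

29.36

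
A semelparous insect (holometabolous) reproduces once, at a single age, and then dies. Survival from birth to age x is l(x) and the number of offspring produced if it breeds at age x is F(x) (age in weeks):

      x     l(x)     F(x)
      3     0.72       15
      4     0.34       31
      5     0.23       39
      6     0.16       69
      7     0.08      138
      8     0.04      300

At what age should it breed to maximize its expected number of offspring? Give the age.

Expected offspring if breeding at age x = l(x) × F(x):
  age 3: 0.72 × 15 = 10.800
  age 4: 0.34 × 31 = 10.540
  age 5: 0.23 × 39 = 8.970
  age 6: 0.16 × 69 = 11.040
  age 7: 0.08 × 138 = 11.040
  age 8: 0.04 × 300 = 12.000
Maximum at age 8 (12.000).

8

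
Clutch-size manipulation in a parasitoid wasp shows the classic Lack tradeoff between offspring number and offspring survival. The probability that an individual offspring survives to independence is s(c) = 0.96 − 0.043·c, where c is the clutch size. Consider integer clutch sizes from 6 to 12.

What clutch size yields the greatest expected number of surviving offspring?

Expected surviving offspring = c × s(c):
  c=6: 6 × 0.702 = 4.212
  c=7: 7 × 0.659 = 4.613
  c=8: 8 × 0.616 = 4.928
  c=9: 9 × 0.573 = 5.157
  c=10: 10 × 0.530 = 5.300
  c=11: 11 × 0.487 = 5.357
  c=12: 12 × 0.444 = 5.328
Maximum at c = 11 (5.357 surviving offspring).

11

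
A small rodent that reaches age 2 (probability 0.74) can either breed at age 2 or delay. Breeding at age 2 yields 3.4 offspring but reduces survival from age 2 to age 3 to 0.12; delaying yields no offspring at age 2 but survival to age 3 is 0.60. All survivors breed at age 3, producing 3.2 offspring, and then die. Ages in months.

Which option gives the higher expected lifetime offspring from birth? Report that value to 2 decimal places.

2.80

breed at age 2: R₀ = 0.74 × (3.4 + 0.12 × 3.2) = 0.74 × 3.7840 = 2.8002
delay to age 3: R₀ = 0.74 × (0.60 × 3.2) = 0.74 × 1.9200 = 1.4208
Higher: breed at age 2 (2.8002).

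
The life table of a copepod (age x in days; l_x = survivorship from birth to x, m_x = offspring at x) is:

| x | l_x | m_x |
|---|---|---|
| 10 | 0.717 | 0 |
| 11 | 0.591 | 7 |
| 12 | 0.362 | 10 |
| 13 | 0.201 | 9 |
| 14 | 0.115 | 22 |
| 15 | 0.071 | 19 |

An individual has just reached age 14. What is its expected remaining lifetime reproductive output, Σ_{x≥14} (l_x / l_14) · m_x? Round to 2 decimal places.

l_14 = 0.115. Conditional survival from age 14 to x is l_x / l_14.
  x=14: (0.115/0.115) × 22 = 22.0000
  x=15: (0.071/0.115) × 19 = 11.7304
Sum = 22.0000 + 11.7304 = 33.7304

33.73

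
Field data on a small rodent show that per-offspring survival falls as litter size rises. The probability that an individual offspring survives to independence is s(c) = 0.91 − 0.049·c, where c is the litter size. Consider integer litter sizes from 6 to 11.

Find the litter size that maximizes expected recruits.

Expected recruits = c × s(c):
  c=6: 6 × 0.616 = 3.696
  c=7: 7 × 0.567 = 3.969
  c=8: 8 × 0.518 = 4.144
  c=9: 9 × 0.469 = 4.221
  c=10: 10 × 0.420 = 4.200
  c=11: 11 × 0.371 = 4.081
Maximum at c = 9 (4.221 recruits).

9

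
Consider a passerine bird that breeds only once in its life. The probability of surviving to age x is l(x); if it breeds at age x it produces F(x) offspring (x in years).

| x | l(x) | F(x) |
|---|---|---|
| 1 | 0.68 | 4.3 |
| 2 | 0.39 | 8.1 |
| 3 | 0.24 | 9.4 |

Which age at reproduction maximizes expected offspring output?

2

Expected offspring if breeding at age x = l(x) × F(x):
  age 1: 0.68 × 4.3 = 2.924
  age 2: 0.39 × 8.1 = 3.159
  age 3: 0.24 × 9.4 = 2.256
Maximum at age 2 (3.159).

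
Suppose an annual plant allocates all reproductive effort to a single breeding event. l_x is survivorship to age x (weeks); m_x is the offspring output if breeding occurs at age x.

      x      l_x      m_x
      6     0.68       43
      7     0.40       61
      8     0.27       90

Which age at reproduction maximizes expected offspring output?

Expected offspring if breeding at age x = l_x × m_x:
  age 6: 0.68 × 43 = 29.240
  age 7: 0.40 × 61 = 24.400
  age 8: 0.27 × 90 = 24.300
Maximum at age 6 (29.240).

6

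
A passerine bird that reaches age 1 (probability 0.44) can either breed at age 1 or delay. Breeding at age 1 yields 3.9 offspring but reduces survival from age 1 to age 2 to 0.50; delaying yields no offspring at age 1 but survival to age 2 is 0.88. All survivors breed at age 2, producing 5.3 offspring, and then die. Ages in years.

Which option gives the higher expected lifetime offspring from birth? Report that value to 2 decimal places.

breed at age 1: R₀ = 0.44 × (3.9 + 0.50 × 5.3) = 0.44 × 6.5500 = 2.8820
delay to age 2: R₀ = 0.44 × (0.88 × 5.3) = 0.44 × 4.6640 = 2.0522
Higher: breed at age 1 (2.8820).

2.88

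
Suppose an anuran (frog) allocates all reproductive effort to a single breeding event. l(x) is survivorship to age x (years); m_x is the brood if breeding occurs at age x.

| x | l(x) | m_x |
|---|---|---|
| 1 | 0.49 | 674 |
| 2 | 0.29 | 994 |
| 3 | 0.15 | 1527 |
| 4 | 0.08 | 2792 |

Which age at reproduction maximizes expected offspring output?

Expected offspring if breeding at age x = l(x) × m_x:
  age 1: 0.49 × 674 = 330.260
  age 2: 0.29 × 994 = 288.260
  age 3: 0.15 × 1527 = 229.050
  age 4: 0.08 × 2792 = 223.360
Maximum at age 1 (330.260).

1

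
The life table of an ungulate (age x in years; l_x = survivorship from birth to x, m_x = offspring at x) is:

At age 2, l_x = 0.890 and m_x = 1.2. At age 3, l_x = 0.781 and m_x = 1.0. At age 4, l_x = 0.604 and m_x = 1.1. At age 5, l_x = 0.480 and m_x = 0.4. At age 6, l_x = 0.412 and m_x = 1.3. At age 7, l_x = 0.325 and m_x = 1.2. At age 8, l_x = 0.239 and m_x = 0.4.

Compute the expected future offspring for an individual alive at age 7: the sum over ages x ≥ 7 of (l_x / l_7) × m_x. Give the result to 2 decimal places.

l_7 = 0.325. Conditional survival from age 7 to x is l_x / l_7.
  x=7: (0.325/0.325) × 1.2 = 1.2000
  x=8: (0.239/0.325) × 0.4 = 0.2942
Sum = 1.2000 + 0.2942 = 1.4942

1.49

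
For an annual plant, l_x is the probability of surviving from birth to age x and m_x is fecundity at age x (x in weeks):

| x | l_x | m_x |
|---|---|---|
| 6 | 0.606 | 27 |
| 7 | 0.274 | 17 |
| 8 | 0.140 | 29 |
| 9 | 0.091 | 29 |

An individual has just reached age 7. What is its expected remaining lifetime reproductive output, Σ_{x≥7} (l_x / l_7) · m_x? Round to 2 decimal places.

l_7 = 0.274. Conditional survival from age 7 to x is l_x / l_7.
  x=7: (0.274/0.274) × 17 = 17.0000
  x=8: (0.140/0.274) × 29 = 14.8175
  x=9: (0.091/0.274) × 29 = 9.6314
Sum = 17.0000 + 14.8175 + 9.6314 = 41.4489

41.45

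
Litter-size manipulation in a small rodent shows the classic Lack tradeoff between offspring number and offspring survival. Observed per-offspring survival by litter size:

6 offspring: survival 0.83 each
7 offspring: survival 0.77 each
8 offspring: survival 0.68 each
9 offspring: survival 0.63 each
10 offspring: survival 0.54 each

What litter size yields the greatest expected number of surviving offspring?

Expected surviving offspring = c × s(c):
  c=6: 6 × 0.83 = 4.980
  c=7: 7 × 0.77 = 5.390
  c=8: 8 × 0.68 = 5.440
  c=9: 9 × 0.63 = 5.670
  c=10: 10 × 0.54 = 5.400
Maximum at c = 9 (5.670 surviving offspring).

9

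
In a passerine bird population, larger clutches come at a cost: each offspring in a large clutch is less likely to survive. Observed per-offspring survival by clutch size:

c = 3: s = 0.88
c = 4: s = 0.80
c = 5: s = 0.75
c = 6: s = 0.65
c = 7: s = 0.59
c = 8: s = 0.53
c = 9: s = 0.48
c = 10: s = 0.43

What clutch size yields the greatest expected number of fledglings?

9

Expected fledglings = c × s(c):
  c=3: 3 × 0.88 = 2.640
  c=4: 4 × 0.80 = 3.200
  c=5: 5 × 0.75 = 3.750
  c=6: 6 × 0.65 = 3.900
  c=7: 7 × 0.59 = 4.130
  c=8: 8 × 0.53 = 4.240
  c=9: 9 × 0.48 = 4.320
  c=10: 10 × 0.43 = 4.300
Maximum at c = 9 (4.320 fledglings).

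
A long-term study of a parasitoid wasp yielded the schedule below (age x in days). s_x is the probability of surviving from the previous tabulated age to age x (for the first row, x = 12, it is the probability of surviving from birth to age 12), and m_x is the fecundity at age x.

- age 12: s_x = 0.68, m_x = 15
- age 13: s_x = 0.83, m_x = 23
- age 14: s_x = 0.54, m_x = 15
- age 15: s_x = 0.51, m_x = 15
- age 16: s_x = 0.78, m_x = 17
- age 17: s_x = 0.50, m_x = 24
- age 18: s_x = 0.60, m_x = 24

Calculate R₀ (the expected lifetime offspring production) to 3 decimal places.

Survivorship from birth: l_x = s_12·s_13·…·s_x.
  l_12 = 0.68000
  l_13 = 0.56440
  l_14 = 0.30478
  l_15 = 0.15544
  l_16 = 0.12124
  l_17 = 0.06062
  l_18 = 0.03637
R₀ = Σ l_x m_x:
  age 12: 0.68000 × 15 = 10.2000
  age 13: 0.56440 × 23 = 12.9812
  age 14: 0.30478 × 15 = 4.5717
  age 15: 0.15544 × 15 = 2.3316
  age 16: 0.12124 × 17 = 2.0611
  age 17: 0.06062 × 24 = 1.4549
  age 18: 0.03637 × 24 = 0.8729
R₀ = 10.2000 + 12.9812 + 4.5717 + 2.3316 + 2.0611 + 1.4549 + 0.8729 = 34.4733

34.473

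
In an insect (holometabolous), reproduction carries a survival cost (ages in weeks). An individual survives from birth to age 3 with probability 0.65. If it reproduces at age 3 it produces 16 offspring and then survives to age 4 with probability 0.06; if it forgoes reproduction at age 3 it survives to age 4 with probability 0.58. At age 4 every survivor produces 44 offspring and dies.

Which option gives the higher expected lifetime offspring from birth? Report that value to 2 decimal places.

breed at age 3: R₀ = 0.65 × (16 + 0.06 × 44) = 0.65 × 18.6400 = 12.1160
delay to age 4: R₀ = 0.65 × (0.58 × 44) = 0.65 × 25.5200 = 16.5880
Higher: delay to age 4 (16.5880).

16.59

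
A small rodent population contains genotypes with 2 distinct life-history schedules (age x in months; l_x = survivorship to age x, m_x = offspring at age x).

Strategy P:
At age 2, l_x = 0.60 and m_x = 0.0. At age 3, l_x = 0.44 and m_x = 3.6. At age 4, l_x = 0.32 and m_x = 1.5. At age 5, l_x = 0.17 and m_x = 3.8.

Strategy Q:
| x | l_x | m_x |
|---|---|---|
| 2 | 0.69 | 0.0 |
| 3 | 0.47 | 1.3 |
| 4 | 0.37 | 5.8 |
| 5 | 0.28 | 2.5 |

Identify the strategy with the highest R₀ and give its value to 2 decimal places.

3.46

Strategy P: R₀ = 0.60×0.0 + 0.44×3.6 + 0.32×1.5 + 0.17×3.8 = 2.7100
Strategy Q: R₀ = 0.69×0.0 + 0.47×1.3 + 0.37×5.8 + 0.28×2.5 = 3.4570
Highest R₀: strategy Q with 3.4570.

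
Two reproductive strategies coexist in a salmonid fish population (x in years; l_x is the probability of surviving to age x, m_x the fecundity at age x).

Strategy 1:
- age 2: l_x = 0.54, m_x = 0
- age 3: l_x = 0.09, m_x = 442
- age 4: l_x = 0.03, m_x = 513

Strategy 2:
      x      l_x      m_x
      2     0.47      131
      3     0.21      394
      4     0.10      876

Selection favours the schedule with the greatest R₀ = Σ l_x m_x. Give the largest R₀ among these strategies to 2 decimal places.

231.91

Strategy 1: R₀ = 0.54×0 + 0.09×442 + 0.03×513 = 55.1700
Strategy 2: R₀ = 0.47×131 + 0.21×394 + 0.10×876 = 231.9100
Highest R₀: strategy 2 with 231.9100.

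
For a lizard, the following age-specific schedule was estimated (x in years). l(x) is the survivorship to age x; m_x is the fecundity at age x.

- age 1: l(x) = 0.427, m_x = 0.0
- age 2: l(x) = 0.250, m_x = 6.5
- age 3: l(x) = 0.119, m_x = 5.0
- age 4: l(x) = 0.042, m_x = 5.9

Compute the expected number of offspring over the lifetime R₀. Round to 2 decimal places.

R₀ = Σ l(x) m_x:
  age 1: 0.427 × 0.0 = 0.0000
  age 2: 0.250 × 6.5 = 1.6250
  age 3: 0.119 × 5.0 = 0.5950
  age 4: 0.042 × 5.9 = 0.2478
R₀ = 0.0000 + 1.6250 + 0.5950 + 0.2478 = 2.4678

2.47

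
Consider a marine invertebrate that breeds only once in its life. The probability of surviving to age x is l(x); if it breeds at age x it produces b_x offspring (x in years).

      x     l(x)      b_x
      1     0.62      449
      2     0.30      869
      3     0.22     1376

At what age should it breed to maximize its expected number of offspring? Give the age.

3

Expected offspring if breeding at age x = l(x) × b_x:
  age 1: 0.62 × 449 = 278.380
  age 2: 0.30 × 869 = 260.700
  age 3: 0.22 × 1376 = 302.720
Maximum at age 3 (302.720).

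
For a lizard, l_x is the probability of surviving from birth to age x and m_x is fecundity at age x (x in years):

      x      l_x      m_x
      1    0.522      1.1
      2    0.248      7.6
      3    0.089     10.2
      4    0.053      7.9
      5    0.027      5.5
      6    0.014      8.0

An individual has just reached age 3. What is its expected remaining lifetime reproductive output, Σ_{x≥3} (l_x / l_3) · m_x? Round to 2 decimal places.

l_3 = 0.089. Conditional survival from age 3 to x is l_x / l_3.
  x=3: (0.089/0.089) × 10.2 = 10.2000
  x=4: (0.053/0.089) × 7.9 = 4.7045
  x=5: (0.027/0.089) × 5.5 = 1.6685
  x=6: (0.014/0.089) × 8.0 = 1.2584
Sum = 10.2000 + 4.7045 + 1.6685 + 1.2584 = 17.8315

17.83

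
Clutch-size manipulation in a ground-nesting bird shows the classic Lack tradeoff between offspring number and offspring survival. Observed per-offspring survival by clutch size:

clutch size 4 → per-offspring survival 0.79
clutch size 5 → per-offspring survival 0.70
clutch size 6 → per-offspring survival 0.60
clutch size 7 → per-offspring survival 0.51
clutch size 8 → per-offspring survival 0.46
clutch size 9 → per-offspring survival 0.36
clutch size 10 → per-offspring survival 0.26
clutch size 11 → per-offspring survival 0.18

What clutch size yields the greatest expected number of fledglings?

Expected fledglings = c × s(c):
  c=4: 4 × 0.79 = 3.160
  c=5: 5 × 0.70 = 3.500
  c=6: 6 × 0.60 = 3.600
  c=7: 7 × 0.51 = 3.570
  c=8: 8 × 0.46 = 3.680
  c=9: 9 × 0.36 = 3.240
  c=10: 10 × 0.26 = 2.600
  c=11: 11 × 0.18 = 1.980
Maximum at c = 8 (3.680 fledglings).

8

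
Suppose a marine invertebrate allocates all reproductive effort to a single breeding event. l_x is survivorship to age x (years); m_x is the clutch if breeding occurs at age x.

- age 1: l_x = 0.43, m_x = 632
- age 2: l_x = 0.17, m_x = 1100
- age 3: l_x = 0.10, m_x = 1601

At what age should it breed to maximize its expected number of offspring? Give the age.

Expected offspring if breeding at age x = l_x × m_x:
  age 1: 0.43 × 632 = 271.760
  age 2: 0.17 × 1100 = 187.000
  age 3: 0.10 × 1601 = 160.100
Maximum at age 1 (271.760).

1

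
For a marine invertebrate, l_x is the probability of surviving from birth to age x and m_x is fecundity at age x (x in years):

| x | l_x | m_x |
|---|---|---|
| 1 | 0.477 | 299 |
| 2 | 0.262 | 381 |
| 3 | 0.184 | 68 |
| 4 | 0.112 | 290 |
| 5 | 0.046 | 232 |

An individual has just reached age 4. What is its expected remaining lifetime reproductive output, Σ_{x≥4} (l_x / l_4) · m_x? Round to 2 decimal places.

l_4 = 0.112. Conditional survival from age 4 to x is l_x / l_4.
  x=4: (0.112/0.112) × 290 = 290.0000
  x=5: (0.046/0.112) × 232 = 95.2857
Sum = 290.0000 + 95.2857 = 385.2857

385.29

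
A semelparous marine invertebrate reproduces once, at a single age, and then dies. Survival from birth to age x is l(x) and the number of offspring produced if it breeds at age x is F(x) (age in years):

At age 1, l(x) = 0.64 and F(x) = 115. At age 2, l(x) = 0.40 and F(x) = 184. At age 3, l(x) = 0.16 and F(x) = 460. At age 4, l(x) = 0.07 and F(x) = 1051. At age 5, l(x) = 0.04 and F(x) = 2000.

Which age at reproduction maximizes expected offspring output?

Expected offspring if breeding at age x = l(x) × F(x):
  age 1: 0.64 × 115 = 73.600
  age 2: 0.40 × 184 = 73.600
  age 3: 0.16 × 460 = 73.600
  age 4: 0.07 × 1051 = 73.570
  age 5: 0.04 × 2000 = 80.000
Maximum at age 5 (80.000).

5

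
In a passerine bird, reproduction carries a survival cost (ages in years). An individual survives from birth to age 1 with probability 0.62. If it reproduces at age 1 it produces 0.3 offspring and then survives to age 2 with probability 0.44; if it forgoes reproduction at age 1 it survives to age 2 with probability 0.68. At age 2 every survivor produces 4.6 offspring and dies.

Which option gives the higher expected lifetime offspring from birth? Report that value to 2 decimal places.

breed at age 1: R₀ = 0.62 × (0.3 + 0.44 × 4.6) = 0.62 × 2.3240 = 1.4409
delay to age 2: R₀ = 0.62 × (0.68 × 4.6) = 0.62 × 3.1280 = 1.9394
Higher: delay to age 2 (1.9394).

1.94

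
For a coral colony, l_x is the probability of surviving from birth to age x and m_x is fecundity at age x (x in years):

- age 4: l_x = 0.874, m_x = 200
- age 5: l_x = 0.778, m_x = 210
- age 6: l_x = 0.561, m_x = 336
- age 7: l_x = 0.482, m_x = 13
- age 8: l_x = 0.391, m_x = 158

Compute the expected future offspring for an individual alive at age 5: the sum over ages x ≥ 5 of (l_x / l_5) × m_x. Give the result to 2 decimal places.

539.74

l_5 = 0.778. Conditional survival from age 5 to x is l_x / l_5.
  x=5: (0.778/0.778) × 210 = 210.0000
  x=6: (0.561/0.778) × 336 = 242.2828
  x=7: (0.482/0.778) × 13 = 8.0540
  x=8: (0.391/0.778) × 158 = 79.4062
Sum = 210.0000 + 242.2828 + 8.0540 + 79.4062 = 539.7429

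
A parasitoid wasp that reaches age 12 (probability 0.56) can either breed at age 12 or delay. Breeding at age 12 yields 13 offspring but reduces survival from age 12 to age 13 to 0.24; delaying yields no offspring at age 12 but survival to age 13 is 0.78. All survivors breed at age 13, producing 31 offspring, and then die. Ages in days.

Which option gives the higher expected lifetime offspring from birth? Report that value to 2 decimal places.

13.54

breed at age 12: R₀ = 0.56 × (13 + 0.24 × 31) = 0.56 × 20.4400 = 11.4464
delay to age 13: R₀ = 0.56 × (0.78 × 31) = 0.56 × 24.1800 = 13.5408
Higher: delay to age 13 (13.5408).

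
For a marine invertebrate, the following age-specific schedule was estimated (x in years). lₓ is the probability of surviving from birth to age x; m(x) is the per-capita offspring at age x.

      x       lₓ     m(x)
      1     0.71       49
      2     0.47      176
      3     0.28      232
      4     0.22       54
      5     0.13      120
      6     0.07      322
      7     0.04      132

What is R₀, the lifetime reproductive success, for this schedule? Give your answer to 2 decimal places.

237.77

R₀ = Σ lₓ m(x):
  age 1: 0.71 × 49 = 34.7900
  age 2: 0.47 × 176 = 82.7200
  age 3: 0.28 × 232 = 64.9600
  age 4: 0.22 × 54 = 11.8800
  age 5: 0.13 × 120 = 15.6000
  age 6: 0.07 × 322 = 22.5400
  age 7: 0.04 × 132 = 5.2800
R₀ = 34.7900 + 82.7200 + 64.9600 + 11.8800 + 15.6000 + 22.5400 + 5.2800 = 237.7700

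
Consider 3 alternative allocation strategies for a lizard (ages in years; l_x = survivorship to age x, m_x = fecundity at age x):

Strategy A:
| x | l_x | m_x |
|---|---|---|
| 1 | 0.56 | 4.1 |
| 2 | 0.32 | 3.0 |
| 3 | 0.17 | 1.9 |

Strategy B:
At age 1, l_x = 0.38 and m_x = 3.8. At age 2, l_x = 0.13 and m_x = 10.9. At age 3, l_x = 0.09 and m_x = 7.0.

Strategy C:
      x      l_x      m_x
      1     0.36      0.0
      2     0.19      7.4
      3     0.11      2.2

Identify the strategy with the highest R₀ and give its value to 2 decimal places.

3.58

Strategy A: R₀ = 0.56×4.1 + 0.32×3.0 + 0.17×1.9 = 3.5790
Strategy B: R₀ = 0.38×3.8 + 0.13×10.9 + 0.09×7.0 = 3.4910
Strategy C: R₀ = 0.36×0.0 + 0.19×7.4 + 0.11×2.2 = 1.6480
Highest R₀: strategy A with 3.5790.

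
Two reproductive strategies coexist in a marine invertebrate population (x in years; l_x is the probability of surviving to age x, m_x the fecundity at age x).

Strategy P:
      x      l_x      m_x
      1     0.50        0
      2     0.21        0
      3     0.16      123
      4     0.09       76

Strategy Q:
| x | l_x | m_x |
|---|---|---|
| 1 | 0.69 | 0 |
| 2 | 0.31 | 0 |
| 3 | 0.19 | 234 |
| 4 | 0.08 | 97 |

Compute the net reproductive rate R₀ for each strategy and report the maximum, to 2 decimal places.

52.22

Strategy P: R₀ = 0.50×0 + 0.21×0 + 0.16×123 + 0.09×76 = 26.5200
Strategy Q: R₀ = 0.69×0 + 0.31×0 + 0.19×234 + 0.08×97 = 52.2200
Highest R₀: strategy Q with 52.2200.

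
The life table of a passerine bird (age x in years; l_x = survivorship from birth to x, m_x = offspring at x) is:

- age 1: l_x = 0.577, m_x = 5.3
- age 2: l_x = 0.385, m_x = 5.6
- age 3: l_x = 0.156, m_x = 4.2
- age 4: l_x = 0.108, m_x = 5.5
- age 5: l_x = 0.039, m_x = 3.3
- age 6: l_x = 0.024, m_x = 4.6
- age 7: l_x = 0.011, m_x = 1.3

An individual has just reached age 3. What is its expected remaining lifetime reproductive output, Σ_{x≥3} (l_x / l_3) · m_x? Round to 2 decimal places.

l_3 = 0.156. Conditional survival from age 3 to x is l_x / l_3.
  x=3: (0.156/0.156) × 4.2 = 4.2000
  x=4: (0.108/0.156) × 5.5 = 3.8077
  x=5: (0.039/0.156) × 3.3 = 0.8250
  x=6: (0.024/0.156) × 4.6 = 0.7077
  x=7: (0.011/0.156) × 1.3 = 0.0917
Sum = 4.2000 + 3.8077 + 0.8250 + 0.7077 + 0.0917 = 9.6321

9.63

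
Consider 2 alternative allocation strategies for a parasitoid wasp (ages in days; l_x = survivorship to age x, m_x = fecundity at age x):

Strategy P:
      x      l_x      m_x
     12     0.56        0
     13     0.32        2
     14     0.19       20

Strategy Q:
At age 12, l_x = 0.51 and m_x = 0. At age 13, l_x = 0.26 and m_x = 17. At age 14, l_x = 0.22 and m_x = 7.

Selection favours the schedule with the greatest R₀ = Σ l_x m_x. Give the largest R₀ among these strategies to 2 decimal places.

Strategy P: R₀ = 0.56×0 + 0.32×2 + 0.19×20 = 4.4400
Strategy Q: R₀ = 0.51×0 + 0.26×17 + 0.22×7 = 5.9600
Highest R₀: strategy Q with 5.9600.

5.96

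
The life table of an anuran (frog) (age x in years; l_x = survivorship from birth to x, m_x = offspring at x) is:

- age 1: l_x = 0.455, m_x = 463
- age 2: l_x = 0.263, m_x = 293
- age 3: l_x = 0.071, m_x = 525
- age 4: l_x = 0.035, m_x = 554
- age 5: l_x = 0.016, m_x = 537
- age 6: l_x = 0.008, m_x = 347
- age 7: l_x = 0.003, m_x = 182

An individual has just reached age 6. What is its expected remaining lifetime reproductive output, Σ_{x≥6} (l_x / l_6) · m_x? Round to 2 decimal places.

415.25

l_6 = 0.008. Conditional survival from age 6 to x is l_x / l_6.
  x=6: (0.008/0.008) × 347 = 347.0000
  x=7: (0.003/0.008) × 182 = 68.2500
Sum = 347.0000 + 68.2500 = 415.2500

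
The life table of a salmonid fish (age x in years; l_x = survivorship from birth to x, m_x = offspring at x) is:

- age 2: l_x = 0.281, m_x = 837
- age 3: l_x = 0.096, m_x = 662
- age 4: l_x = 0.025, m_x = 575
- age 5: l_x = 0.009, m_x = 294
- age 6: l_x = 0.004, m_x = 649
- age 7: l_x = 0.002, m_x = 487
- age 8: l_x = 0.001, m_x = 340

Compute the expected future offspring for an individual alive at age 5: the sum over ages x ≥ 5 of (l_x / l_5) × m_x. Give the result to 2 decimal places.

728.44

l_5 = 0.009. Conditional survival from age 5 to x is l_x / l_5.
  x=5: (0.009/0.009) × 294 = 294.0000
  x=6: (0.004/0.009) × 649 = 288.4444
  x=7: (0.002/0.009) × 487 = 108.2222
  x=8: (0.001/0.009) × 340 = 37.7778
Sum = 294.0000 + 288.4444 + 108.2222 + 37.7778 = 728.4444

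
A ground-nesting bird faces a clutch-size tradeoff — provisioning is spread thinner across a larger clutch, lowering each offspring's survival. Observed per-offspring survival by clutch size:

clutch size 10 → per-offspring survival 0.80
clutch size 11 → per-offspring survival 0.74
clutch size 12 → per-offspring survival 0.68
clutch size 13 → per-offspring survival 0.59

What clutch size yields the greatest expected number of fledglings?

Expected fledglings = c × s(c):
  c=10: 10 × 0.80 = 8.000
  c=11: 11 × 0.74 = 8.140
  c=12: 12 × 0.68 = 8.160
  c=13: 13 × 0.59 = 7.670
Maximum at c = 12 (8.160 fledglings).

12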